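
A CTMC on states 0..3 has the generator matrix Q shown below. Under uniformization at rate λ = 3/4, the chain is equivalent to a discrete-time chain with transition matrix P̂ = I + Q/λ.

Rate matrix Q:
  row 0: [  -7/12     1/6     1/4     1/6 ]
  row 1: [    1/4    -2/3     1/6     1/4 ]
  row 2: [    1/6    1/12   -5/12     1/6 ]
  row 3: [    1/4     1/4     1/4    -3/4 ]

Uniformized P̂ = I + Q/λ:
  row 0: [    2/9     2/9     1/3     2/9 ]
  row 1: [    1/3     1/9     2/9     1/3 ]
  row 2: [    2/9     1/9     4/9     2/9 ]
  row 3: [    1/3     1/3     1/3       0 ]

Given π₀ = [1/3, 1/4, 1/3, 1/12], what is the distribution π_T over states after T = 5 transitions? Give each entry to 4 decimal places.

t=0: π = [0.3333, 0.2500, 0.3333, 0.0833]
t=1: π = [0.2593, 0.1667, 0.3426, 0.2315]
t=2: π = [0.2665, 0.1914, 0.3529, 0.1893]
t=3: π = [0.2645, 0.1828, 0.3513, 0.2014]
t=4: π = [0.2649, 0.1853, 0.3521, 0.1978]
t=5: π = [0.2648, 0.1845, 0.3519, 0.1989]

π = [0.2648, 0.1845, 0.3519, 0.1989]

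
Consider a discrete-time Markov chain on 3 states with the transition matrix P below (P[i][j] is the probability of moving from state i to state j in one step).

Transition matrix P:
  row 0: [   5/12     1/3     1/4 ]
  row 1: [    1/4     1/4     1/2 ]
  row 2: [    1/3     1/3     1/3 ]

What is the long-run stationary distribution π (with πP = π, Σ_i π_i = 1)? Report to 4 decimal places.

Balance equations π_j = Σ_i π_i·P[i][j]:
  π_0 = 5/12·π_0 + 1/4·π_1 + 1/3·π_2
  π_1 = 1/3·π_0 + 1/4·π_1 + 1/3·π_2
  normalize: π_0 + π_1 + π_2 = 1
Solving the linear system gives exactly π = [48/143, 4/13, 51/143].

π = [0.3357, 0.3077, 0.3566]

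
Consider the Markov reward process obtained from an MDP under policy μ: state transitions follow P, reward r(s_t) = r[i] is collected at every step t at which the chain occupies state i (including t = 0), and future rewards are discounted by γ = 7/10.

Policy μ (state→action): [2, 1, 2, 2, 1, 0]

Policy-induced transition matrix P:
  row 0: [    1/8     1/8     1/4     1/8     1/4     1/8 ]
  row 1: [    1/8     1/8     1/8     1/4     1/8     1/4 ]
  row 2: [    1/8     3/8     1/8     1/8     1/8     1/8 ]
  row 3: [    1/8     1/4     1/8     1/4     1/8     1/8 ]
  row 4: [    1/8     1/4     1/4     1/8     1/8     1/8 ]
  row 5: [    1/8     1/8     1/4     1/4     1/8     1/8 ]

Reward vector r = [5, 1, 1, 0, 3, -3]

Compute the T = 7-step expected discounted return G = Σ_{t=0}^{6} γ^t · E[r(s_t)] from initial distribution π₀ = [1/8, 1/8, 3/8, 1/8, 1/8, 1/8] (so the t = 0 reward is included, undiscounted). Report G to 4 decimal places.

G = 3.1817

t=0: π = [0.1250, 0.1250, 0.3750, 0.1250, 0.1250, 0.1250], E[r] = 1.1250, γ^t·E[r] = 1.125000, running G = 1.125000
t=1: π = [0.1250, 0.2500, 0.1719, 0.1719, 0.1406, 0.1406], E[r] = 1.0469, γ^t·E[r] = 0.732813, running G = 1.857813
t=2: π = [0.1250, 0.2070, 0.1758, 0.1953, 0.1406, 0.1563], E[r] = 0.9609, γ^t·E[r] = 0.470859, running G = 2.328672
t=3: π = [0.1250, 0.2109, 0.1777, 0.1948, 0.1406, 0.1509], E[r] = 0.9829, γ^t·E[r] = 0.337138, running G = 2.665810
t=4: π = [0.1250, 0.2114, 0.1771, 0.1946, 0.1406, 0.1514], E[r] = 0.9812, γ^t·E[r] = 0.235586, running G = 2.901396
t=5: π = [0.1250, 0.2112, 0.1771, 0.1947, 0.1406, 0.1514], E[r] = 0.9809, γ^t·E[r] = 0.164860, running G = 3.066257
t=6: π = [0.1250, 0.2112, 0.1771, 0.1947, 0.1406, 0.1514], E[r] = 0.9810, γ^t·E[r] = 0.115415, running G = 3.181672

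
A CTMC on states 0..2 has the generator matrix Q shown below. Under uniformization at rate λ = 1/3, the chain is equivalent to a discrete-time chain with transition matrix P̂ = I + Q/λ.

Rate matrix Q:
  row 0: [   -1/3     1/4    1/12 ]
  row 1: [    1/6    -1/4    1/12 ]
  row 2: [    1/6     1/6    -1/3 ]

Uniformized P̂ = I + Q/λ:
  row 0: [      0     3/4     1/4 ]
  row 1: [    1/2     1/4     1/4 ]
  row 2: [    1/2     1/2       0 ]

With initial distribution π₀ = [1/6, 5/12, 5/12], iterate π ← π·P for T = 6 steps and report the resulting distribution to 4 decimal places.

t=0: π = [0.1667, 0.4167, 0.4167]
t=1: π = [0.4167, 0.4375, 0.1458]
t=2: π = [0.2917, 0.4948, 0.2135]
t=3: π = [0.3542, 0.4492, 0.1966]
t=4: π = [0.3229, 0.4762, 0.2008]
t=5: π = [0.3385, 0.4617, 0.1998]
t=6: π = [0.3307, 0.4692, 0.2001]

π = [0.3307, 0.4692, 0.2001]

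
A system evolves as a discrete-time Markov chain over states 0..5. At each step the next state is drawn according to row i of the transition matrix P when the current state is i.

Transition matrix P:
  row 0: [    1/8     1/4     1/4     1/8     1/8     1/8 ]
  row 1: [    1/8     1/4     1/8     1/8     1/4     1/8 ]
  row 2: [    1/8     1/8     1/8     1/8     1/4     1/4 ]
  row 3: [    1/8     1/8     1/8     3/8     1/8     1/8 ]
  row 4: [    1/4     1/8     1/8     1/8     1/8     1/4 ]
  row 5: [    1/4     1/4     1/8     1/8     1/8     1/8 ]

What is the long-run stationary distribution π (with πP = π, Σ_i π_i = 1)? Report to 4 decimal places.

π = [0.1664, 0.1901, 0.1458, 0.1667, 0.1670, 0.1641]

Balance equations π_j = Σ_i π_i·P[i][j]:
  π_0 = 1/8·π_0 + 1/8·π_1 + 1/8·π_2 + 1/8·π_3 + 1/4·π_4 + 1/4·π_5
  π_1 = 1/4·π_0 + 1/4·π_1 + 1/8·π_2 + 1/8·π_3 + 1/8·π_4 + 1/4·π_5
  π_2 = 1/4·π_0 + 1/8·π_1 + 1/8·π_2 + 1/8·π_3 + 1/8·π_4 + 1/8·π_5
  π_3 = 1/8·π_0 + 1/8·π_1 + 1/8·π_2 + 3/8·π_3 + 1/8·π_4 + 1/8·π_5
  π_4 = 1/8·π_0 + 1/4·π_1 + 1/4·π_2 + 1/8·π_3 + 1/8·π_4 + 1/8·π_5
  normalize: π_0 + π_1 + π_2 + π_3 + π_4 + π_5 = 1
Solving the linear system gives exactly π = [197/1184, 5401/28416, 1381/9472, 1/6, 4745/28416, 4663/28416].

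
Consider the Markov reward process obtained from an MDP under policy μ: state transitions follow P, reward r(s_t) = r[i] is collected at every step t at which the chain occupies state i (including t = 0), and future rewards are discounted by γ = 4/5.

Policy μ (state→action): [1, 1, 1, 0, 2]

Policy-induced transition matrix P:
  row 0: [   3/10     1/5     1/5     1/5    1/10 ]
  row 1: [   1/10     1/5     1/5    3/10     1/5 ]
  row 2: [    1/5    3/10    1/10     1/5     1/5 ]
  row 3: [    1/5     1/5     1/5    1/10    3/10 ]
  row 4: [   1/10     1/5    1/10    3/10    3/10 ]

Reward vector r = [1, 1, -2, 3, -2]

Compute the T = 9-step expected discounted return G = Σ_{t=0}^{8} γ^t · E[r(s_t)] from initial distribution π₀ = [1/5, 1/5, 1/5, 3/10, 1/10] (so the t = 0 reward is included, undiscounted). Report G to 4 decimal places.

t=0: π = [0.2000, 0.2000, 0.2000, 0.3000, 0.1000], E[r] = 0.7000, γ^t·E[r] = 0.700000, running G = 0.700000
t=1: π = [0.1900, 0.2200, 0.1700, 0.2000, 0.2200], E[r] = 0.2300, γ^t·E[r] = 0.184000, running G = 0.884000
t=2: π = [0.1750, 0.2170, 0.1610, 0.2240, 0.2230], E[r] = 0.2960, γ^t·E[r] = 0.189440, running G = 1.073440
t=3: π = [0.1735, 0.2161, 0.1616, 0.2216, 0.2272], E[r] = 0.2768, γ^t·E[r] = 0.141722, running G = 1.215162
t=4: π = [0.1730, 0.2162, 0.1611, 0.2222, 0.2275], E[r] = 0.2784, γ^t·E[r] = 0.114029, running G = 1.329190
t=5: π = [0.1729, 0.2161, 0.1611, 0.2222, 0.2277], E[r] = 0.2779, γ^t·E[r] = 0.091061, running G = 1.420251
t=6: π = [0.1729, 0.2161, 0.1611, 0.2222, 0.2277], E[r] = 0.2779, γ^t·E[r] = 0.072850, running G = 1.493101
t=7: π = [0.1729, 0.2161, 0.1611, 0.2222, 0.2277], E[r] = 0.2779, γ^t·E[r] = 0.058278, running G = 1.551378
t=8: π = [0.1729, 0.2161, 0.1611, 0.2222, 0.2277], E[r] = 0.2779, γ^t·E[r] = 0.046622, running G = 1.598000

G = 1.5980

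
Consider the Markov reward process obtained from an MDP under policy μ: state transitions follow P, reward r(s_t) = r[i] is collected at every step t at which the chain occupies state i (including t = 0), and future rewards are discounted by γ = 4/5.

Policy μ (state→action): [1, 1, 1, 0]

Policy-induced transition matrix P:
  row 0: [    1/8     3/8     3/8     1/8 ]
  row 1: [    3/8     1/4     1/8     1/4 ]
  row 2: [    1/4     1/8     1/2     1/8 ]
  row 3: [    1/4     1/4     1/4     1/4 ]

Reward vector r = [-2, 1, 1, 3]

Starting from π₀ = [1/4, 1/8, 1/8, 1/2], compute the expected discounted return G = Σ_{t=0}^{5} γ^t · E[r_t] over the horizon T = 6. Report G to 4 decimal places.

G = 2.9608

t=0: π = [0.2500, 0.1250, 0.1250, 0.5000], E[r] = 1.2500, γ^t·E[r] = 1.250000, running G = 1.250000
t=1: π = [0.2344, 0.2656, 0.2969, 0.2031], E[r] = 0.7031, γ^t·E[r] = 0.562500, running G = 1.812500
t=2: π = [0.2539, 0.2422, 0.3203, 0.1836], E[r] = 0.6055, γ^t·E[r] = 0.387500, running G = 2.200000
t=3: π = [0.2485, 0.2417, 0.3315, 0.1782], E[r] = 0.6108, γ^t·E[r] = 0.312750, running G = 2.512750
t=4: π = [0.2491, 0.2396, 0.3337, 0.1775], E[r] = 0.6075, γ^t·E[r] = 0.248850, running G = 2.761600
t=5: π = [0.2488, 0.2394, 0.3346, 0.1771], E[r] = 0.6078, γ^t·E[r] = 0.199180, running G = 2.960780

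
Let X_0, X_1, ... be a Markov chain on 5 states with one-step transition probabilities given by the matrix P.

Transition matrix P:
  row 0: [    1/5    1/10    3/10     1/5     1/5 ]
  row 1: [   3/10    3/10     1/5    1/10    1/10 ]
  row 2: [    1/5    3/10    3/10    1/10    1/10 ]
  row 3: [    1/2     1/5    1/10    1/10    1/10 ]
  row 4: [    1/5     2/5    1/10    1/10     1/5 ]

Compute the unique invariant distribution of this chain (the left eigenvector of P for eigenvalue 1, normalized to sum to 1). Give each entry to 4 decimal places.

Balance equations π_j = Σ_i π_i·P[i][j]:
  π_0 = 1/5·π_0 + 3/10·π_1 + 1/5·π_2 + 1/2·π_3 + 1/5·π_4
  π_1 = 1/10·π_0 + 3/10·π_1 + 3/10·π_2 + 1/5·π_3 + 2/5·π_4
  π_2 = 3/10·π_0 + 1/5·π_1 + 3/10·π_2 + 1/10·π_3 + 1/10·π_4
  π_3 = 1/5·π_0 + 1/10·π_1 + 1/10·π_2 + 1/10·π_3 + 1/10·π_4
  normalize: π_0 + π_1 + π_2 + π_3 + π_4 = 1
Solving the linear system gives exactly π = [2341/8909, 2217/8909, 1976/8909, 1125/8909, 1250/8909].

π = [0.2628, 0.2488, 0.2218, 0.1263, 0.1403]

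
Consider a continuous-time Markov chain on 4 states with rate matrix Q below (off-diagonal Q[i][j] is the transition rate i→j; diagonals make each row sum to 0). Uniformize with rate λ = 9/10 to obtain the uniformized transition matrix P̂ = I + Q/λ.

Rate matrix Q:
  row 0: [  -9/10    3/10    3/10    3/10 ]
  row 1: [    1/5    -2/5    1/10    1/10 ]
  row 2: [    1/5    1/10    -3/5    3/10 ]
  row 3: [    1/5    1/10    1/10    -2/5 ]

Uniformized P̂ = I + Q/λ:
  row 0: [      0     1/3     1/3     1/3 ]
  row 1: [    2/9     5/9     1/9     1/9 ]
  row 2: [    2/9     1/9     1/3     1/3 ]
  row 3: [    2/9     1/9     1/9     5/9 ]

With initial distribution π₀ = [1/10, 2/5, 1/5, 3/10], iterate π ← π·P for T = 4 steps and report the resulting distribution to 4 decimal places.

π = [0.1816, 0.2767, 0.1948, 0.3469]

t=0: π = [0.1000, 0.4000, 0.2000, 0.3000]
t=1: π = [0.2000, 0.3111, 0.1778, 0.3111]
t=2: π = [0.1778, 0.2938, 0.1951, 0.3333]
t=3: π = [0.1827, 0.2812, 0.1940, 0.3421]
t=4: π = [0.1816, 0.2767, 0.1948, 0.3469]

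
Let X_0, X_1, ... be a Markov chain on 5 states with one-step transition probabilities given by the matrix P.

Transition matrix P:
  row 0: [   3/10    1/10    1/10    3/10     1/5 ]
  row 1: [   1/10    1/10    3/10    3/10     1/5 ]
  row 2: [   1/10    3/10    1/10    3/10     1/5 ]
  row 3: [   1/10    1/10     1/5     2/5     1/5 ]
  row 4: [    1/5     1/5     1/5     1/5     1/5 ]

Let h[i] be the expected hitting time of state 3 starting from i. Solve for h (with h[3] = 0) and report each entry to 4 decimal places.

h = [3.5714, 3.5714, 3.5714, 0.0000, 3.9286]

First-step conditioning: h[3] = 0; for i ≠ 3, h[i] = 1 + Σ_k P[i][k]·h[k].
  h[0] = 1 + 3/10·h[0] + 1/10·h[1] + 1/10·h[2] + 1/5·h[4]
  h[1] = 1 + 1/10·h[0] + 1/10·h[1] + 3/10·h[2] + 1/5·h[4]
  h[2] = 1 + 1/10·h[0] + 3/10·h[1] + 1/10·h[2] + 1/5·h[4]
  h[4] = 1 + 1/5·h[0] + 1/5·h[1] + 1/5·h[2] + 1/5·h[4]
Solving the 4×4 linear system over states ≠ 3 gives exactly h = [25/7, 25/7, 25/7, 0, 55/14] (h[3] = 0 is the target).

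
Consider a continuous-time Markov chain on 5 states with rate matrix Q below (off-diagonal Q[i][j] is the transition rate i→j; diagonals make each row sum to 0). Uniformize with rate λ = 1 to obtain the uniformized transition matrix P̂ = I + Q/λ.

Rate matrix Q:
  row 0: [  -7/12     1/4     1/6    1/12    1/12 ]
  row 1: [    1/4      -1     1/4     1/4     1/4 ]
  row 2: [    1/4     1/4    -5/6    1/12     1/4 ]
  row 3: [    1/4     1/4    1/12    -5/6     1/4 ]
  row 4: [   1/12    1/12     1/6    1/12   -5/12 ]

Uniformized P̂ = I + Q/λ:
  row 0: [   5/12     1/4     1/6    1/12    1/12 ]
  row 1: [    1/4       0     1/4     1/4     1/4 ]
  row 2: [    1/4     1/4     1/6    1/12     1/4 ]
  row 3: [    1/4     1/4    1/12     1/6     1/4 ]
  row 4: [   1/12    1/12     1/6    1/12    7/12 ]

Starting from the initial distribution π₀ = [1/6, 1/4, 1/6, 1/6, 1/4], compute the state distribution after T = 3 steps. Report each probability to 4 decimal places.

π = [0.2377, 0.1573, 0.1703, 0.1204, 0.3144]

t=0: π = [0.1667, 0.2500, 0.1667, 0.1667, 0.2500]
t=1: π = [0.2361, 0.1458, 0.1736, 0.1389, 0.3056]
t=2: π = [0.2384, 0.1626, 0.1672, 0.1192, 0.3125]
t=3: π = [0.2377, 0.1573, 0.1703, 0.1204, 0.3144]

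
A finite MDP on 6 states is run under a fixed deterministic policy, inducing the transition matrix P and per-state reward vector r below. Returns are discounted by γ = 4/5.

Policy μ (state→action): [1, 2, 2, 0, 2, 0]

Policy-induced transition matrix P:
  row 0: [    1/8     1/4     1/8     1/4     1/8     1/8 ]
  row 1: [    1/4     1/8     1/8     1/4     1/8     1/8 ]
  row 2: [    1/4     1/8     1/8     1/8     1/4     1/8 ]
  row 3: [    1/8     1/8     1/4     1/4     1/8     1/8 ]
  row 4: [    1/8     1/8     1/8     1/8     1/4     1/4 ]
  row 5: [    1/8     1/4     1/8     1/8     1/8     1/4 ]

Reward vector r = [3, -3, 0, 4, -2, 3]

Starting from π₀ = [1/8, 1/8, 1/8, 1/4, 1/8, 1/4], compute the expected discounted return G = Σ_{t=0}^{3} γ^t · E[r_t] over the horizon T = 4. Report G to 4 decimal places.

G = 3.2923

t=0: π = [0.1250, 0.1250, 0.1250, 0.2500, 0.1250, 0.2500], E[r] = 1.5000, γ^t·E[r] = 1.500000, running G = 1.500000
t=1: π = [0.1563, 0.1719, 0.1563, 0.1875, 0.1563, 0.1719], E[r] = 0.9063, γ^t·E[r] = 0.725000, running G = 2.225000
t=2: π = [0.1660, 0.1660, 0.1484, 0.1895, 0.1641, 0.1660], E[r] = 0.9277, γ^t·E[r] = 0.593750, running G = 2.818750
t=3: π = [0.1643, 0.1665, 0.1487, 0.1902, 0.1641, 0.1663], E[r] = 0.9248, γ^t·E[r] = 0.473500, running G = 3.292250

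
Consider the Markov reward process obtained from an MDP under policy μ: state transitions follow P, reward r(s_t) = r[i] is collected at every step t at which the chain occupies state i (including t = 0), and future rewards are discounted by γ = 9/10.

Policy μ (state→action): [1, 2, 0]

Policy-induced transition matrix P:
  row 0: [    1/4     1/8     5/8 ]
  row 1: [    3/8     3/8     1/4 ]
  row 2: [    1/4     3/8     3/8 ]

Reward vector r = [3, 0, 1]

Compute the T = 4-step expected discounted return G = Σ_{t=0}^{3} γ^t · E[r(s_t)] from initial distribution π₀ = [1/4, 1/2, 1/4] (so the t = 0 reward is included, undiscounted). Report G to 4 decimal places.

t=0: π = [0.2500, 0.5000, 0.2500], E[r] = 1.0000, γ^t·E[r] = 1.000000, running G = 1.000000
t=1: π = [0.3125, 0.3125, 0.3750], E[r] = 1.3125, γ^t·E[r] = 1.181250, running G = 2.181250
t=2: π = [0.2891, 0.2969, 0.4141], E[r] = 1.2813, γ^t·E[r] = 1.037813, running G = 3.219063
t=3: π = [0.2871, 0.3027, 0.4102], E[r] = 1.2715, γ^t·E[r] = 0.926912, running G = 4.145975

G = 4.1460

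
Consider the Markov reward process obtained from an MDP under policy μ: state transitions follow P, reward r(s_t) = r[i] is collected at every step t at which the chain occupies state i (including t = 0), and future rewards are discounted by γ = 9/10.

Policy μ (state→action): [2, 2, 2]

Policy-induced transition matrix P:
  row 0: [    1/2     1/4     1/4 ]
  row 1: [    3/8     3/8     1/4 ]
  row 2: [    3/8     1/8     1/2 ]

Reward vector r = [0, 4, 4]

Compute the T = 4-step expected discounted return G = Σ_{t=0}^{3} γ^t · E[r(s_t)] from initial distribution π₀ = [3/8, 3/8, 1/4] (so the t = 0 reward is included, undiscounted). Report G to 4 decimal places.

G = 8.1020

t=0: π = [0.3750, 0.3750, 0.2500], E[r] = 2.5000, γ^t·E[r] = 2.500000, running G = 2.500000
t=1: π = [0.4219, 0.2656, 0.3125], E[r] = 2.3125, γ^t·E[r] = 2.081250, running G = 4.581250
t=2: π = [0.4277, 0.2441, 0.3281], E[r] = 2.2891, γ^t·E[r] = 1.854141, running G = 6.435391
t=3: π = [0.4285, 0.2395, 0.3320], E[r] = 2.2861, γ^t·E[r] = 1.666591, running G = 8.101981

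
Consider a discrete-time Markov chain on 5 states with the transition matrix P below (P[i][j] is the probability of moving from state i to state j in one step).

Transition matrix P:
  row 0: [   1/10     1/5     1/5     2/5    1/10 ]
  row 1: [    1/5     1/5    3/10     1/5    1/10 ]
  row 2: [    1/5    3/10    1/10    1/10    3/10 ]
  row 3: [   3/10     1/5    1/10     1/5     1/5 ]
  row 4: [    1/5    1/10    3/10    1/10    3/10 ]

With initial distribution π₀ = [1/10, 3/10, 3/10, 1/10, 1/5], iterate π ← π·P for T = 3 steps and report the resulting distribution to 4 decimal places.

t=0: π = [0.1000, 0.3000, 0.3000, 0.1000, 0.2000]
t=1: π = [0.2000, 0.2100, 0.2100, 0.1700, 0.2100]
t=2: π = [0.1970, 0.2000, 0.2040, 0.1980, 0.2010]
t=3: π = [0.2001, 0.2003, 0.1999, 0.1989, 0.2008]

π = [0.2001, 0.2003, 0.1999, 0.1989, 0.2008]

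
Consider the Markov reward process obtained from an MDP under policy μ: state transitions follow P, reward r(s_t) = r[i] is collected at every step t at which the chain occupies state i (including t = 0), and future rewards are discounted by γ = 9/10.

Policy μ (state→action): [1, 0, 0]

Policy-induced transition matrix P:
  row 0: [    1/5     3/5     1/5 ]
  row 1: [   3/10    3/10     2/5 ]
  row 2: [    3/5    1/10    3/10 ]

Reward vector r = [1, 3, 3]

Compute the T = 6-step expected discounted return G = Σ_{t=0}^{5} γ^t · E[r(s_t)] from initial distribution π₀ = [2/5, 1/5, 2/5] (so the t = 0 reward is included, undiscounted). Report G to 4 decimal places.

t=0: π = [0.4000, 0.2000, 0.4000], E[r] = 2.2000, γ^t·E[r] = 2.200000, running G = 2.200000
t=1: π = [0.3800, 0.3400, 0.2800], E[r] = 2.2400, γ^t·E[r] = 2.016000, running G = 4.216000
t=2: π = [0.3460, 0.3580, 0.2960], E[r] = 2.3080, γ^t·E[r] = 1.869480, running G = 6.085480
t=3: π = [0.3542, 0.3446, 0.3012], E[r] = 2.2916, γ^t·E[r] = 1.670576, running G = 7.756056
t=4: π = [0.3549, 0.3460, 0.2990], E[r] = 2.2901, γ^t·E[r] = 1.502548, running G = 9.258604
t=5: π = [0.3542, 0.3467, 0.2991], E[r] = 2.2916, γ^t·E[r] = 1.353146, running G = 10.611750

G = 10.6117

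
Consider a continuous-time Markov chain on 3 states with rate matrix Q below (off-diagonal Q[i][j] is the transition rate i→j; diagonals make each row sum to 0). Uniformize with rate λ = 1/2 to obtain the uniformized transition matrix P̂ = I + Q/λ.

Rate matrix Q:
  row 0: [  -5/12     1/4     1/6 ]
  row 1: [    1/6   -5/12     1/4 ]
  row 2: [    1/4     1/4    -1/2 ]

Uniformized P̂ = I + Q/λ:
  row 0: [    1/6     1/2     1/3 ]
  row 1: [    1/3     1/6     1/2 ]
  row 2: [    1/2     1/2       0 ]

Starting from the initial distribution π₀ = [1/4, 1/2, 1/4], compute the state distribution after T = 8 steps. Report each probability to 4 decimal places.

t=0: π = [0.2500, 0.5000, 0.2500]
t=1: π = [0.3333, 0.3333, 0.3333]
t=2: π = [0.3333, 0.3889, 0.2778]
t=3: π = [0.3241, 0.3704, 0.3056]
t=4: π = [0.3302, 0.3765, 0.2932]
t=5: π = [0.3272, 0.3745, 0.2984]
t=6: π = [0.3285, 0.3752, 0.2963]
t=7: π = [0.3280, 0.3749, 0.2971]
t=8: π = [0.3282, 0.3750, 0.2968]

π = [0.3282, 0.3750, 0.2968]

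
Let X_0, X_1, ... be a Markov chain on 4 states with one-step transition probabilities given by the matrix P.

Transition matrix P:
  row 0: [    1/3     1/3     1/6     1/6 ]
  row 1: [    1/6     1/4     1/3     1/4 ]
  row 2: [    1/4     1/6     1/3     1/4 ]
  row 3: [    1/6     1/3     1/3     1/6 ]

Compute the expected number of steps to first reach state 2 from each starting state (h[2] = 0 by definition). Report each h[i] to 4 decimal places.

First-step conditioning: h[2] = 0; for i ≠ 2, h[i] = 1 + Σ_k P[i][k]·h[k].
  h[0] = 1 + 1/3·h[0] + 1/3·h[1] + 1/6·h[3]
  h[1] = 1 + 1/6·h[0] + 1/4·h[1] + 1/4·h[3]
  h[3] = 1 + 1/6·h[0] + 1/3·h[1] + 1/6·h[3]
Solving the 3×3 linear system over states ≠ 2 gives exactly h = [4, 10/3, 0, 10/3] (h[2] = 0 is the target).

h = [4.0000, 3.3333, 0.0000, 3.3333]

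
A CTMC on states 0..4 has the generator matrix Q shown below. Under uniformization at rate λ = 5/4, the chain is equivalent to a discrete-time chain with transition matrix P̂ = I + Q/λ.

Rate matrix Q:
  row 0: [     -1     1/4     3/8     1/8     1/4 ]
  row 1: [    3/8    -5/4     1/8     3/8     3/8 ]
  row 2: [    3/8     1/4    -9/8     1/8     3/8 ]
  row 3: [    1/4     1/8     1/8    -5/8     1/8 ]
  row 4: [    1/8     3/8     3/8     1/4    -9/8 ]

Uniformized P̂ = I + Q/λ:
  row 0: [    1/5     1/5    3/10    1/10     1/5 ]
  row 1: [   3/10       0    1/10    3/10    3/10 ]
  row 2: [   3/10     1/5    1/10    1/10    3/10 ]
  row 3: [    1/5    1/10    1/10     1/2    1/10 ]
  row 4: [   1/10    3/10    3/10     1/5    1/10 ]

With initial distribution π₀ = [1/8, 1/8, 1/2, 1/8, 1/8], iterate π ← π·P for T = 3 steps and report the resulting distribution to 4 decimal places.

t=0: π = [0.1250, 0.1250, 0.5000, 0.1250, 0.1250]
t=1: π = [0.2500, 0.1750, 0.1500, 0.1875, 0.2375]
t=2: π = [0.2088, 0.1700, 0.1975, 0.2338, 0.1900]
t=3: π = [0.2178, 0.1616, 0.1798, 0.2465, 0.1944]

π = [0.2178, 0.1616, 0.1798, 0.2465, 0.1944]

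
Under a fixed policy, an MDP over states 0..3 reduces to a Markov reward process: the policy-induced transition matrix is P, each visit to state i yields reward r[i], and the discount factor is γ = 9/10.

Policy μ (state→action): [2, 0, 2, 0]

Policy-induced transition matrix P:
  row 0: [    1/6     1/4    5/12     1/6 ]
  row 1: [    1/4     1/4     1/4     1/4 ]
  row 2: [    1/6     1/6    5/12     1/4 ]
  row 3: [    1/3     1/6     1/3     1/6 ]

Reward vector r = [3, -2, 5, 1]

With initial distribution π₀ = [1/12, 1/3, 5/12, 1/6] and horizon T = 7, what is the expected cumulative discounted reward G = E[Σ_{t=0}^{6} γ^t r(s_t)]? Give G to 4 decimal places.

t=0: π = [0.0833, 0.3333, 0.4167, 0.1667], E[r] = 1.8333, γ^t·E[r] = 1.833333, running G = 1.833333
t=1: π = [0.2222, 0.2014, 0.3472, 0.2292], E[r] = 2.2292, γ^t·E[r] = 2.006250, running G = 3.839583
t=2: π = [0.2216, 0.2020, 0.3640, 0.2124], E[r] = 2.2934, γ^t·E[r] = 1.857656, running G = 5.697240
t=3: π = [0.2189, 0.2020, 0.3653, 0.2138], E[r] = 2.2931, γ^t·E[r] = 1.671680, running G = 7.368919
t=4: π = [0.2191, 0.2017, 0.3652, 0.2139], E[r] = 2.2938, γ^t·E[r] = 1.504963, running G = 8.873882
t=5: π = [0.2191, 0.2017, 0.3652, 0.2139], E[r] = 2.2939, γ^t·E[r] = 1.354532, running G = 10.228414
t=6: π = [0.2191, 0.2017, 0.3652, 0.2139], E[r] = 2.2939, γ^t·E[r] = 1.219079, running G = 11.447493

G = 11.4475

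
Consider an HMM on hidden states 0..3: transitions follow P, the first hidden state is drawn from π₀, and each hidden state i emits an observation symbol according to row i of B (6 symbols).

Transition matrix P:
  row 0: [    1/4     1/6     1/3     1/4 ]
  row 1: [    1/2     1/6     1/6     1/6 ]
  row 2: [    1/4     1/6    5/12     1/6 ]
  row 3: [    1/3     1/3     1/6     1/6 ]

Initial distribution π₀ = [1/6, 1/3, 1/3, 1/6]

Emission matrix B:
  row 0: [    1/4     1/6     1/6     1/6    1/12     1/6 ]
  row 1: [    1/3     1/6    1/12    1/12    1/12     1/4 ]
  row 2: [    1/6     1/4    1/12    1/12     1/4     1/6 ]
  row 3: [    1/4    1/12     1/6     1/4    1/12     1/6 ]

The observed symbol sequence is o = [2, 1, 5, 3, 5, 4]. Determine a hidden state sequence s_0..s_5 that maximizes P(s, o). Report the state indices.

path = [2, 2, 1, 0, 2, 2]

t=0: δ = [2.778e-02, 2.778e-02, 2.778e-02, 2.778e-02]  (obs o_0=2)
t=1: δ = [2.315e-03, 1.543e-03, 2.894e-03, 5.787e-04]  ψ = [1, 3, 2, 0]  (obs o_1=1)
t=2: δ = [1.286e-04, 1.206e-04, 2.009e-04, 9.645e-05]  ψ = [1, 2, 2, 0]  (obs o_2=5)
t=3: δ = [1.005e-05, 2.791e-06, 6.977e-06, 8.372e-06]  ψ = [1, 2, 2, 2]  (obs o_3=3)
t=4: δ = [4.651e-07, 6.977e-07, 5.582e-07, 4.186e-07]  ψ = [3, 3, 0, 0]  (obs o_4=5)
t=5: δ = [2.907e-08, 1.163e-08, 5.814e-08, 9.690e-09]  ψ = [1, 3, 2, 0]  (obs o_5=4)
backtrack: best end state = 2; path = [2, 2, 1, 0, 2, 2]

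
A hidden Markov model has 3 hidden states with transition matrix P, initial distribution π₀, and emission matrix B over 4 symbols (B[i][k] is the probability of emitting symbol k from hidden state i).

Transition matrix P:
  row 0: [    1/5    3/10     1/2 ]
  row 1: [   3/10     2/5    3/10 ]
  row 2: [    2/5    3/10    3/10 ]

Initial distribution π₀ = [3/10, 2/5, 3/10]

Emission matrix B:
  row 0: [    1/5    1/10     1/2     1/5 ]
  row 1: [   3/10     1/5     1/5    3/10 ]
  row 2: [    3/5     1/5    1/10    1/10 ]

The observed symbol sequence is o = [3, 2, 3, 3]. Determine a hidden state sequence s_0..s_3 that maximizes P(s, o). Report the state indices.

path = [1, 0, 1, 1]

t=0: δ = [6.000e-02, 1.200e-01, 3.000e-02]  (obs o_0=3)
t=1: δ = [1.800e-02, 9.600e-03, 3.600e-03]  ψ = [1, 1, 1]  (obs o_1=2)
t=2: δ = [7.200e-04, 1.620e-03, 9.000e-04]  ψ = [0, 0, 0]  (obs o_2=3)
t=3: δ = [9.720e-05, 1.944e-04, 4.860e-05]  ψ = [1, 1, 1]  (obs o_3=3)
backtrack: best end state = 1; path = [1, 0, 1, 1]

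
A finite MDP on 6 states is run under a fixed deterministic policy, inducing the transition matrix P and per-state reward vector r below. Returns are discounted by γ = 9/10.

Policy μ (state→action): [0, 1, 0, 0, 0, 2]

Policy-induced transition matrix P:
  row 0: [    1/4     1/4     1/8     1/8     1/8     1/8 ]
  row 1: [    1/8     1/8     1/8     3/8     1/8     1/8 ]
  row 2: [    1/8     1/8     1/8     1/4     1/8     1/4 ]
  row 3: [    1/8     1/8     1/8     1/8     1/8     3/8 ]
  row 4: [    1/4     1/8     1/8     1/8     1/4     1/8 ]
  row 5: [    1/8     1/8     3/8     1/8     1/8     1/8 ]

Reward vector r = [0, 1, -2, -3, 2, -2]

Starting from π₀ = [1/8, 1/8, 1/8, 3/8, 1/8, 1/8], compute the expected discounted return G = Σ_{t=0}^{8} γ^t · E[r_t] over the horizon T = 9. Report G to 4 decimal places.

t=0: π = [0.1250, 0.1250, 0.1250, 0.3750, 0.1250, 0.1250], E[r] = -1.2500, γ^t·E[r] = -1.250000, running G = -1.250000
t=1: π = [0.1563, 0.1406, 0.1563, 0.1719, 0.1406, 0.2344], E[r] = -0.8750, γ^t·E[r] = -0.787500, running G = -2.037500
t=2: π = [0.1621, 0.1445, 0.1836, 0.1797, 0.1426, 0.1875], E[r] = -0.8516, γ^t·E[r] = -0.689766, running G = -2.727266
t=3: π = [0.1631, 0.1453, 0.1719, 0.1841, 0.1428, 0.1929], E[r] = -0.8508, γ^t·E[r] = -0.620255, running G = -3.347521
t=4: π = [0.1632, 0.1454, 0.1732, 0.1828, 0.1429, 0.1925], E[r] = -0.8488, γ^t·E[r] = -0.556868, running G = -3.904389
t=5: π = [0.1633, 0.1454, 0.1731, 0.1830, 0.1429, 0.1924], E[r] = -0.8488, γ^t·E[r] = -0.501229, running G = -4.405617
t=6: π = [0.1633, 0.1454, 0.1731, 0.1830, 0.1429, 0.1924], E[r] = -0.8488, γ^t·E[r] = -0.451093, running G = -4.856710
t=7: π = [0.1633, 0.1454, 0.1731, 0.1830, 0.1429, 0.1924], E[r] = -0.8488, γ^t·E[r] = -0.405981, running G = -5.262691
t=8: π = [0.1633, 0.1454, 0.1731, 0.1830, 0.1429, 0.1924], E[r] = -0.8488, γ^t·E[r] = -0.365383, running G = -5.628074

G = -5.6281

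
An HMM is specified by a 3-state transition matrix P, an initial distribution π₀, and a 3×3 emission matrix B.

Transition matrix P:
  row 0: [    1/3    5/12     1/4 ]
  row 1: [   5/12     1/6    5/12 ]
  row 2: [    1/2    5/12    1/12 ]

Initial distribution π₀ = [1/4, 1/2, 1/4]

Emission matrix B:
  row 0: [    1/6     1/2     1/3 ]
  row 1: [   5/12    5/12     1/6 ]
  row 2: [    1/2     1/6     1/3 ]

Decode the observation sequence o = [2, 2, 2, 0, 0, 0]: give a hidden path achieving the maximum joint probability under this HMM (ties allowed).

path = [1, 2, 0, 1, 2, 1]

t=0: δ = [8.333e-02, 8.333e-02, 8.333e-02]  (obs o_0=2)
t=1: δ = [1.389e-02, 5.787e-03, 1.157e-02]  ψ = [2, 0, 1]  (obs o_1=2)
t=2: δ = [1.929e-03, 9.645e-04, 1.157e-03]  ψ = [2, 0, 0]  (obs o_2=2)
t=3: δ = [1.072e-04, 3.349e-04, 2.411e-04]  ψ = [0, 0, 0]  (obs o_3=0)
t=4: δ = [2.326e-05, 4.186e-05, 6.977e-05]  ψ = [1, 2, 1]  (obs o_4=0)
t=5: δ = [5.814e-06, 1.211e-05, 8.721e-06]  ψ = [2, 2, 1]  (obs o_5=0)
backtrack: best end state = 1; path = [1, 2, 0, 1, 2, 1]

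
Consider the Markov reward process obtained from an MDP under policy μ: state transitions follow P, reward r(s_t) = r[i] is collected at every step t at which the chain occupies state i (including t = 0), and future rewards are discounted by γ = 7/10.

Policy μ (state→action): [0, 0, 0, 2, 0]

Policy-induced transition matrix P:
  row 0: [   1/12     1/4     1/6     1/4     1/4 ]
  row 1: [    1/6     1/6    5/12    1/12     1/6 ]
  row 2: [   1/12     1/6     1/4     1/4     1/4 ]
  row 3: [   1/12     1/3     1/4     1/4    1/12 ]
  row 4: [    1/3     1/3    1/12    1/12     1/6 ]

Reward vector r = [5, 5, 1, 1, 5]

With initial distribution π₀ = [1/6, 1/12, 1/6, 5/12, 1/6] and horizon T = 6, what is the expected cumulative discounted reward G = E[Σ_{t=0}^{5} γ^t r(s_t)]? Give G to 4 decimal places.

t=0: π = [0.1667, 0.0833, 0.1667, 0.4167, 0.1667], E[r] = 2.6667, γ^t·E[r] = 2.666667, running G = 2.666667
t=1: π = [0.1319, 0.2778, 0.2222, 0.2083, 0.1597], E[r] = 3.2778, γ^t·E[r] = 2.294444, running G = 4.961111
t=2: π = [0.1464, 0.2390, 0.2587, 0.1771, 0.1788], E[r] = 3.2569, γ^t·E[r] = 1.595903, running G = 6.557014
t=3: π = [0.1480, 0.2382, 0.2478, 0.1804, 0.1857], E[r] = 3.2872, γ^t·E[r] = 1.127520, running G = 7.684534
t=4: π = [0.1496, 0.2400, 0.2464, 0.1794, 0.1846], E[r] = 3.2969, γ^t·E[r] = 0.791580, running G = 8.476113
t=5: π = [0.1495, 0.2398, 0.2468, 0.1792, 0.1847], E[r] = 3.2960, γ^t·E[r] = 0.553963, running G = 9.030076

G = 9.0301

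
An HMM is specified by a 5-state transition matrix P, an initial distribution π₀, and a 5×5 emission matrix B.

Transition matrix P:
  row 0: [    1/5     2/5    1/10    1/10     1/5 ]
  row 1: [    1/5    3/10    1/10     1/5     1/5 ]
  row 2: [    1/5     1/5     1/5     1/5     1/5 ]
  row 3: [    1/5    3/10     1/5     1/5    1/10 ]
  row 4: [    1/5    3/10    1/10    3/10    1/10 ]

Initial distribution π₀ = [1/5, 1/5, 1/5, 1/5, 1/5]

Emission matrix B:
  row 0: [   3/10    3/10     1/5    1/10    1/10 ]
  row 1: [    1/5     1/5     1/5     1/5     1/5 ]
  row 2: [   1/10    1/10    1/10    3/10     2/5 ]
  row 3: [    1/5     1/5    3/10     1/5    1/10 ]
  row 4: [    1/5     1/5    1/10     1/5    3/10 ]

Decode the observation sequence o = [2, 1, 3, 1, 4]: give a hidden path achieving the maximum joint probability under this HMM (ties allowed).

path = [3, 0, 1, 0, 1]

t=0: δ = [4.000e-02, 4.000e-02, 2.000e-02, 6.000e-02, 2.000e-02]  (obs o_0=2)
t=1: δ = [3.600e-03, 3.600e-03, 1.200e-03, 2.400e-03, 1.600e-03]  ψ = [3, 3, 3, 3, 0]  (obs o_1=1)
t=2: δ = [7.200e-05, 2.880e-04, 1.440e-04, 1.440e-04, 1.440e-04]  ψ = [0, 0, 3, 1, 0]  (obs o_2=3)
t=3: δ = [1.728e-05, 1.728e-05, 2.880e-06, 1.152e-05, 1.152e-05]  ψ = [1, 1, 1, 1, 1]  (obs o_3=1)
t=4: δ = [3.456e-07, 1.382e-06, 9.216e-07, 3.456e-07, 1.037e-06]  ψ = [0, 0, 3, 1, 0]  (obs o_4=4)
backtrack: best end state = 1; path = [3, 0, 1, 0, 1]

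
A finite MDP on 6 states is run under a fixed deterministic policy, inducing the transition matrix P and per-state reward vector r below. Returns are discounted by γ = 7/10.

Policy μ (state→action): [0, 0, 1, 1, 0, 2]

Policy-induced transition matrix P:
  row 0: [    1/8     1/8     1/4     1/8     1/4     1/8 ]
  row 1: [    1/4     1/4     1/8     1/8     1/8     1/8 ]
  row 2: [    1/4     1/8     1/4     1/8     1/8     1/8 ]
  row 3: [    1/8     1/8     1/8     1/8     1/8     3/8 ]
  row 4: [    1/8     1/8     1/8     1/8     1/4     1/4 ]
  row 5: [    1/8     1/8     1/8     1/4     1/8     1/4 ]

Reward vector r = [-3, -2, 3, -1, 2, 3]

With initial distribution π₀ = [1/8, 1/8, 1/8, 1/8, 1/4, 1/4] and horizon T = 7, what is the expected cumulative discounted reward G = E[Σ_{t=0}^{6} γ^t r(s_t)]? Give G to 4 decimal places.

G = 1.9960

t=0: π = [0.1250, 0.1250, 0.1250, 0.1250, 0.2500, 0.2500], E[r] = 0.8750, γ^t·E[r] = 0.875000, running G = 0.875000
t=1: π = [0.1563, 0.1406, 0.1563, 0.1563, 0.1719, 0.2188], E[r] = 0.5625, γ^t·E[r] = 0.393750, running G = 1.268750
t=2: π = [0.1621, 0.1426, 0.1641, 0.1523, 0.1660, 0.2129], E[r] = 0.5391, γ^t·E[r] = 0.264141, running G = 1.532891
t=3: π = [0.1633, 0.1428, 0.1658, 0.1516, 0.1660, 0.2104], E[r] = 0.5334, γ^t·E[r] = 0.182972, running G = 1.715863
t=4: π = [0.1636, 0.1429, 0.1661, 0.1513, 0.1662, 0.2100], E[r] = 0.5329, γ^t·E[r] = 0.127949, running G = 1.843812
t=5: π = [0.1636, 0.1429, 0.1662, 0.1512, 0.1662, 0.2098], E[r] = 0.5328, γ^t·E[r] = 0.089544, running G = 1.933355
t=6: π = [0.1636, 0.1429, 0.1662, 0.1512, 0.1662, 0.2098], E[r] = 0.5328, γ^t·E[r] = 0.062679, running G = 1.996034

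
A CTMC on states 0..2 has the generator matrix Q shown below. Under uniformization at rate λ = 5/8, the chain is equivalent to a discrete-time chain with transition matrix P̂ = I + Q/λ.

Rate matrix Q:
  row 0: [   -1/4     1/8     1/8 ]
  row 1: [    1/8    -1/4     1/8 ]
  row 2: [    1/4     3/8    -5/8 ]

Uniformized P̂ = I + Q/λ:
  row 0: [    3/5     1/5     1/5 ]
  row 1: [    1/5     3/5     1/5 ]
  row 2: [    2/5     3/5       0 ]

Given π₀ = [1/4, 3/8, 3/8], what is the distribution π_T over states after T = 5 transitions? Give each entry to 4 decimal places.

t=0: π = [0.2500, 0.3750, 0.3750]
t=1: π = [0.3750, 0.5000, 0.1250]
t=2: π = [0.3750, 0.4500, 0.1750]
t=3: π = [0.3850, 0.4500, 0.1650]
t=4: π = [0.3870, 0.4460, 0.1670]
t=5: π = [0.3882, 0.4452, 0.1666]

π = [0.3882, 0.4452, 0.1666]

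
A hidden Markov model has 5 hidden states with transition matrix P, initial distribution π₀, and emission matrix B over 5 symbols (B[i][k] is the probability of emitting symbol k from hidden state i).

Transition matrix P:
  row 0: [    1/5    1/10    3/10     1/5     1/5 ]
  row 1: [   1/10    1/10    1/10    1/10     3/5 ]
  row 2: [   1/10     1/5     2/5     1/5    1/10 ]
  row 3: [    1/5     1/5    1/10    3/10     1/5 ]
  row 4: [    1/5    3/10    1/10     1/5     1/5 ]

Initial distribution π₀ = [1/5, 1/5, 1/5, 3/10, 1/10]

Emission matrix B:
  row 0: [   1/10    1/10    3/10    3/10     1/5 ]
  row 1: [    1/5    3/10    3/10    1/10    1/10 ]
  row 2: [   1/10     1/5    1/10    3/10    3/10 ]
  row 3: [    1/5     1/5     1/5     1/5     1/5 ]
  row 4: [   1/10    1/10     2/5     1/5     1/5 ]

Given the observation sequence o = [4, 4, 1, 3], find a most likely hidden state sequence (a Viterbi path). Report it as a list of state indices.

path = [2, 2, 2, 2]

t=0: δ = [4.000e-02, 2.000e-02, 6.000e-02, 6.000e-02, 2.000e-02]  (obs o_0=4)
t=1: δ = [2.400e-03, 1.200e-03, 7.200e-03, 3.600e-03, 2.400e-03]  ψ = [3, 2, 2, 3, 1]  (obs o_1=4)
t=2: δ = [7.200e-05, 4.320e-04, 5.760e-04, 2.880e-04, 7.200e-05]  ψ = [2, 2, 2, 2, 1]  (obs o_2=1)
t=3: δ = [1.728e-05, 1.152e-05, 6.912e-05, 2.304e-05, 5.184e-05]  ψ = [2, 2, 2, 2, 1]  (obs o_3=3)
backtrack: best end state = 2; path = [2, 2, 2, 2]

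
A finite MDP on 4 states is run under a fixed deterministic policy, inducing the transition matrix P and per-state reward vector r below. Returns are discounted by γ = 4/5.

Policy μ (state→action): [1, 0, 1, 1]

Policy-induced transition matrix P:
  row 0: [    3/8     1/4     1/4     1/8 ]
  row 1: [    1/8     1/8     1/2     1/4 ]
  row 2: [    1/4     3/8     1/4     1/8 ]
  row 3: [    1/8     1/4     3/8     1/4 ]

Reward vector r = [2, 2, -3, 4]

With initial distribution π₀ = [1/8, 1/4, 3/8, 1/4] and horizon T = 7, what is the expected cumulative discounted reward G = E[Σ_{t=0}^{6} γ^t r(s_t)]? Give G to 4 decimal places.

t=0: π = [0.1250, 0.2500, 0.3750, 0.2500], E[r] = 0.6250, γ^t·E[r] = 0.625000, running G = 0.625000
t=1: π = [0.2031, 0.2656, 0.3438, 0.1875], E[r] = 0.6563, γ^t·E[r] = 0.525000, running G = 1.150000
t=2: π = [0.2188, 0.2598, 0.3398, 0.1816], E[r] = 0.6641, γ^t·E[r] = 0.425000, running G = 1.575000
t=3: π = [0.2222, 0.2600, 0.3376, 0.1802], E[r] = 0.6721, γ^t·E[r] = 0.344125, running G = 1.919125
t=4: π = [0.2227, 0.2597, 0.3375, 0.1800], E[r] = 0.6724, γ^t·E[r] = 0.275425, running G = 2.194550
t=5: π = [0.2229, 0.2597, 0.3374, 0.1800], E[r] = 0.6728, γ^t·E[r] = 0.220459, running G = 2.415009
t=6: π = [0.2229, 0.2597, 0.3374, 0.1800], E[r] = 0.6728, γ^t·E[r] = 0.176367, running G = 2.591375

G = 2.5914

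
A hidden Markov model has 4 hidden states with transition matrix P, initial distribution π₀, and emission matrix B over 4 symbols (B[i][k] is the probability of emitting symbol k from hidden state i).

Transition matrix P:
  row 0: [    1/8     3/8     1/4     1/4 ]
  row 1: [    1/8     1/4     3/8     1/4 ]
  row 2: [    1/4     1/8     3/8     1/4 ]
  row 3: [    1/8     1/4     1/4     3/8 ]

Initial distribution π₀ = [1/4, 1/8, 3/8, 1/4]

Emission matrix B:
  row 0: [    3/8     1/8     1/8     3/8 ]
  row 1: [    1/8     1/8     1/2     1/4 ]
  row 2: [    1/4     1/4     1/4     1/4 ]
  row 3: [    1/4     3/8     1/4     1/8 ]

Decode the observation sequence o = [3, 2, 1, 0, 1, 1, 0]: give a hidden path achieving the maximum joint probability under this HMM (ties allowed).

t=0: δ = [9.375e-02, 3.125e-02, 9.375e-02, 3.125e-02]  (obs o_0=3)
t=1: δ = [2.930e-03, 1.758e-02, 8.789e-03, 5.859e-03]  ψ = [2, 0, 2, 0]  (obs o_1=2)
t=2: δ = [2.747e-04, 5.493e-04, 1.648e-03, 1.648e-03]  ψ = [1, 1, 1, 1]  (obs o_2=1)
t=3: δ = [1.545e-04, 5.150e-05, 1.545e-04, 1.545e-04]  ψ = [2, 3, 2, 3]  (obs o_3=0)
t=4: δ = [4.828e-06, 7.242e-06, 1.448e-05, 2.173e-05]  ψ = [2, 0, 2, 3]  (obs o_4=1)
t=5: δ = [4.526e-07, 6.789e-07, 1.358e-06, 3.055e-06]  ψ = [2, 3, 2, 3]  (obs o_5=1)
t=6: δ = [1.432e-07, 9.548e-08, 1.910e-07, 2.864e-07]  ψ = [3, 3, 3, 3]  (obs o_6=0)
backtrack: best end state = 3; path = [0, 1, 3, 3, 3, 3, 3]

path = [0, 1, 3, 3, 3, 3, 3]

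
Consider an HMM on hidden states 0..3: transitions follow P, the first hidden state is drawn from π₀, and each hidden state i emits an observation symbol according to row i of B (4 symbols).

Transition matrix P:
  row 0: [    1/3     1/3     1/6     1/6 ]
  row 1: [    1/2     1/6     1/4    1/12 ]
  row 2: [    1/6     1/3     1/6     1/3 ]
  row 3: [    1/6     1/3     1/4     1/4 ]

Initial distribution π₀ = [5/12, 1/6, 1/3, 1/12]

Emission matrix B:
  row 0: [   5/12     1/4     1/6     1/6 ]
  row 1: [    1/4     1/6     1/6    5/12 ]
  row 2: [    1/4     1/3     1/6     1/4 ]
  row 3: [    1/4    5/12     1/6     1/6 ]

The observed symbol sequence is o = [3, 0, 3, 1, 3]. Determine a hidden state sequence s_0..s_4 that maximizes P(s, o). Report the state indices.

t=0: δ = [6.944e-02, 6.944e-02, 8.333e-02, 1.389e-02]  (obs o_0=3)
t=1: δ = [1.447e-02, 6.944e-03, 4.340e-03, 6.944e-03]  ψ = [1, 2, 1, 2]  (obs o_1=0)
t=2: δ = [8.038e-04, 2.009e-03, 6.028e-04, 4.019e-04]  ψ = [0, 0, 0, 0]  (obs o_2=3)
t=3: δ = [2.512e-04, 5.582e-05, 1.674e-04, 8.372e-05]  ψ = [1, 1, 1, 2]  (obs o_3=1)
t=4: δ = [1.395e-05, 3.489e-05, 1.047e-05, 9.303e-06]  ψ = [0, 0, 0, 2]  (obs o_4=3)
backtrack: best end state = 1; path = [1, 0, 1, 0, 1]

path = [1, 0, 1, 0, 1]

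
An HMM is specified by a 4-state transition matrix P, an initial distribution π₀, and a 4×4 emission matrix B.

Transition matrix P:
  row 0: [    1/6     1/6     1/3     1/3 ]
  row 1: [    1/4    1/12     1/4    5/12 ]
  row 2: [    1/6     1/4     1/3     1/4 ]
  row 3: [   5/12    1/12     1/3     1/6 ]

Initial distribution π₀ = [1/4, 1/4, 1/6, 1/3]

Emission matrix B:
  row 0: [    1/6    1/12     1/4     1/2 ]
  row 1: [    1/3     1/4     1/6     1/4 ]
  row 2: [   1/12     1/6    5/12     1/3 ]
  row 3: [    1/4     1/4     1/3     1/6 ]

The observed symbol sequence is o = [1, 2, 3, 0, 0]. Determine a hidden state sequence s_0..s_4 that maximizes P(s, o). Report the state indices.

t=0: δ = [2.083e-02, 6.250e-02, 2.778e-02, 8.333e-02]  (obs o_0=1)
t=1: δ = [8.681e-03, 1.157e-03, 1.157e-02, 8.681e-03]  ψ = [3, 2, 3, 1]  (obs o_1=2)
t=2: δ = [1.808e-03, 7.234e-04, 1.286e-03, 4.823e-04]  ψ = [3, 2, 2, 0]  (obs o_2=3)
t=3: δ = [5.023e-05, 1.072e-04, 5.023e-05, 1.507e-04]  ψ = [0, 2, 0, 0]  (obs o_3=0)
t=4: δ = [1.047e-05, 4.186e-06, 4.186e-06, 1.116e-05]  ψ = [3, 2, 3, 1]  (obs o_4=0)
backtrack: best end state = 3; path = [3, 2, 2, 1, 3]

path = [3, 2, 2, 1, 3]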